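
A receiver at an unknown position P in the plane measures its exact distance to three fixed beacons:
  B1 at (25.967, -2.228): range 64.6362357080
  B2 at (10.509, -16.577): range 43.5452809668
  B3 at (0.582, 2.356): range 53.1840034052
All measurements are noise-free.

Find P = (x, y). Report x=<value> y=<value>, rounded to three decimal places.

eq1: (x − 25.967)² + (y + 2.228)² = 64.6362357080²
eq2: (x − 10.509)² + (y + 16.577)² = 43.5452809668²
eq3: (x − 0.582)² + (y − 2.356)² = 53.1840034052²
eq3−eq1, eq3−eq2 (x²,y² cancel):
  50.770·x − 9.168·y = -675.945135
  19.854·x − 37.866·y = 1311.693274
det = 50.770·-37.866 − -9.168·19.854 = -1740.435348
x = (-675.945135·-37.866 − -9.168·1311.693274) / -1740.435348 = -21.615823
y = (50.770·1311.693274 − -675.945135·19.854) / -1740.435348 = -45.974062

x=-21.616 y=-45.974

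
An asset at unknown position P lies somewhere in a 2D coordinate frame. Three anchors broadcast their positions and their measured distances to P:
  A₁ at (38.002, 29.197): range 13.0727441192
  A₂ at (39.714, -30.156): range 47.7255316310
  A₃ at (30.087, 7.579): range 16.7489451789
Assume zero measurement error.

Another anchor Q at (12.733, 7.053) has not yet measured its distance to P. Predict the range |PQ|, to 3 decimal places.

eq1: (x − 38.002)² + (y − 29.197)² = 13.0727441192²
eq2: (x − 39.714)² + (y + 30.156)² = 47.7255316310²
eq3: (x − 30.087)² + (y − 7.579)² = 16.7489451789²
eq1−eq3, eq1−eq2 (x²,y² cancel):
  -15.830·x − 43.236·y = -1443.578529
  3.424·x − 118.706·y = -1916.860412
det = -15.830·-118.706 − -43.236·3.424 = 2027.156044
x = (-1443.578529·-118.706 − -43.236·-1916.860412) / 2027.156044 = 43.649356
y = (-15.830·-1916.860412 − -1443.578529·3.424) / 2027.156044 = 17.407004
|P − Q| = √((43.649356 − 12.733)² + (17.407004 − 7.053)²) = 32.604087

32.604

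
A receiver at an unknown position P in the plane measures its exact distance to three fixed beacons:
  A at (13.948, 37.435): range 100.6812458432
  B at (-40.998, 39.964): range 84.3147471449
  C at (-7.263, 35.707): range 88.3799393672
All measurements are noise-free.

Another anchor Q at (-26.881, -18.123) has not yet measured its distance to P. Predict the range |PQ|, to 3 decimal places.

eq1: (x − 13.948)² + (y − 37.435)² = 100.6812458432²
eq2: (x + 40.998)² + (y − 39.964)² = 84.3147471449²
eq3: (x + 7.263)² + (y − 35.707)² = 88.3799393672²
eq3−eq1, eq3−eq2 (x²,y² cancel):
  42.422·x + 3.456·y = -2057.514671
  -67.470·x + 8.514·y = 2652.253378
det = 42.422·8.514 − 3.456·-67.470 = 594.357228
x = (-2057.514671·8.514 − 3.456·2652.253378) / 594.357228 = -44.895336
y = (42.422·2652.253378 − -2057.514671·-67.470) / 594.357228 = -44.260624
|P − Q| = √((-44.895336 − -26.881)² + (-44.260624 − -18.123)²) = 31.744160

31.744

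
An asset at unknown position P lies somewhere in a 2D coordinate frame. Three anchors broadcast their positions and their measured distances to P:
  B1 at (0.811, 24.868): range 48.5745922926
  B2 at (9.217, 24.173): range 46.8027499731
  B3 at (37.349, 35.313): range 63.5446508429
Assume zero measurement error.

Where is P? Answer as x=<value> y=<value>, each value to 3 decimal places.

eq1: (x − 0.811)² + (y − 24.868)² = 48.5745922926²
eq2: (x − 9.217)² + (y − 24.173)² = 46.8027499731²
eq3: (x − 37.349)² + (y − 35.313)² = 63.5446508429²
eq2−eq3, eq2−eq1 (x²,y² cancel):
  56.264·x + 22.280·y = 125.243506
  -16.812·x + 1.390·y = -219.205484
det = 56.264·1.390 − 22.280·-16.812 = 452.778320
x = (125.243506·1.390 − 22.280·-219.205484) / 452.778320 = 11.171000
y = (56.264·-219.205484 − 125.243506·-16.812) / 452.778320 = -22.588943

x=11.171 y=-22.589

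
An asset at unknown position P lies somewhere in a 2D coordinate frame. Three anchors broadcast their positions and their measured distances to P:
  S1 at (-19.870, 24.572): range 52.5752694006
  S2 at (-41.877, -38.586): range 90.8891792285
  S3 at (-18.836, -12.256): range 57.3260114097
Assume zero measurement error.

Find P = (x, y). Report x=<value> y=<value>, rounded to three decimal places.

x=31.767 y=14.682

eq1: (x + 19.870)² + (y − 24.572)² = 52.5752694006²
eq2: (x + 41.877)² + (y + 38.586)² = 90.8891792285²
eq3: (x + 18.836)² + (y + 12.256)² = 57.3260114097²
eq1−eq3, eq1−eq2 (x²,y² cancel):
  2.068·x − 73.656·y = -1015.708284
  -44.014·x − 126.316·y = -3252.721507
det = 2.068·-126.316 − -73.656·-44.014 = -3503.116672
x = (-1015.708284·-126.316 − -73.656·-3252.721507) / -3503.116672 = 31.766640
y = (2.068·-3252.721507 − -1015.708284·-44.014) / -3503.116672 = 14.681787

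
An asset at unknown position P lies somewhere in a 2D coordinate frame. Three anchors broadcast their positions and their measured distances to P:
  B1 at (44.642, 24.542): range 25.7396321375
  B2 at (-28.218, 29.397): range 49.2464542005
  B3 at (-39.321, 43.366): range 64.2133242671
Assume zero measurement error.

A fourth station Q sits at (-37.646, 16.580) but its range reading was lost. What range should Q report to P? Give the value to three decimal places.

eq1: (x − 44.642)² + (y − 24.542)² = 25.7396321375²
eq2: (x + 28.218)² + (y − 29.397)² = 49.2464542005²
eq3: (x + 39.321)² + (y − 43.366)² = 64.2133242671²
eq1−eq2, eq1−eq3 (x²,y² cancel):
  -145.720·x + 9.710·y = -2697.463384
  -167.926·x + 37.648·y = -2629.289282
det = -145.720·37.648 − 9.710·-167.926 = -3855.505100
x = (-2697.463384·37.648 − 9.710·-2629.289282) / -3855.505100 = 19.718221
y = (-145.720·-2629.289282 − -2697.463384·-167.926) / -3855.505100 = 18.112854
|P − Q| = √((19.718221 − -37.646)² + (18.112854 − 16.580)²) = 57.384698

57.385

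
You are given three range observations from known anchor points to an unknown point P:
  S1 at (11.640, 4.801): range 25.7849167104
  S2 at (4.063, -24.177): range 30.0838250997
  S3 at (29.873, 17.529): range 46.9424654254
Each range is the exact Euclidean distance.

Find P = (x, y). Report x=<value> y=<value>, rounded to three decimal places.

eq1: (x − 11.640)² + (y − 4.801)² = 25.7849167104²
eq2: (x − 4.063)² + (y + 24.177)² = 30.0838250997²
eq3: (x − 29.873)² + (y − 17.529)² = 46.9424654254²
eq3−eq1, eq3−eq2 (x²,y² cancel):
  -36.466·x − 25.456·y = 497.610361
  -51.620·x − 83.412·y = 699.931856
det = -36.466·-83.412 − -25.456·-51.620 = 1727.663272
x = (497.610361·-83.412 − -25.456·699.931856) / 1727.663272 = -13.711706
y = (-36.466·699.931856 − 497.610361·-51.620) / 1727.663272 = 0.094308

x=-13.712 y=0.094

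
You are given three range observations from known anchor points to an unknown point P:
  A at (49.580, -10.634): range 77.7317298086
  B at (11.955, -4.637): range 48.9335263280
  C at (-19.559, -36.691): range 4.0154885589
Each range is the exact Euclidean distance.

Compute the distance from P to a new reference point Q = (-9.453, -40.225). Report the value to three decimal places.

13.321

eq1: (x − 49.580)² + (y + 10.634)² = 77.7317298086²
eq2: (x − 11.955)² + (y + 4.637)² = 48.9335263280²
eq3: (x + 19.559)² + (y + 36.691)² = 4.0154885589²
eq2−eq3, eq2−eq1 (x²,y² cancel):
  -63.028·x − 64.108·y = 3942.726019
  75.250·x − 11.994·y = -1240.897258
det = -63.028·-11.994 − -64.108·75.250 = 5580.084832
x = (3942.726019·-11.994 − -64.108·-1240.897258) / 5580.084832 = -22.730926
y = (-63.028·-1240.897258 − 3942.726019·75.250) / 5580.084832 = -39.153322
|P − Q| = √((-22.730926 − -9.453)² + (-39.153322 − -40.225)²) = 13.321104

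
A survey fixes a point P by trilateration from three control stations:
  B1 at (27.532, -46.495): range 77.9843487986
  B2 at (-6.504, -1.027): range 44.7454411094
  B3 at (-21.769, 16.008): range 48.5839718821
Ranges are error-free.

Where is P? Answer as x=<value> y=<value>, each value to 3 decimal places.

x=24.305 y=31.423

eq1: (x − 27.532)² + (y + 46.495)² = 77.9843487986²
eq2: (x + 6.504)² + (y + 1.027)² = 44.7454411094²
eq3: (x + 21.769)² + (y − 16.008)² = 48.5839718821²
eq3−eq1, eq3−eq2 (x²,y² cancel):
  98.602·x − 125.006·y = -1531.505710
  30.530·x − 34.070·y = -328.540856
det = 98.602·-34.070 − -125.006·30.530 = 457.063040
x = (-1531.505710·-34.070 − -125.006·-328.540856) / 457.063040 = 24.304790
y = (98.602·-328.540856 − -1531.505710·30.530) / 457.063040 = 31.422545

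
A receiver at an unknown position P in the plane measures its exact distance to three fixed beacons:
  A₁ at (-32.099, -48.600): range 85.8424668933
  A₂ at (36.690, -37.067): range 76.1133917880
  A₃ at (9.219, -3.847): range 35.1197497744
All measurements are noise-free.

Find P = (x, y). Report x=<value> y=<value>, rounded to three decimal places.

x=1.469 y=30.407

eq1: (x + 32.099)² + (y + 48.600)² = 85.8424668933²
eq2: (x − 36.690)² + (y + 37.067)² = 76.1133917880²
eq3: (x − 9.219)² + (y + 3.847)² = 35.1197497744²
eq3−eq2, eq3−eq1 (x²,y² cancel):
  54.942·x − 66.440·y = -1939.522366
  -82.636·x − 89.506·y = -2843.015867
det = 54.942·-89.506 − -66.440·-82.636 = -10407.974492
x = (-1939.522366·-89.506 − -66.440·-2843.015867) / -10407.974492 = 1.469170
y = (54.942·-2843.015867 − -1939.522366·-82.636) / -10407.974492 = 30.407006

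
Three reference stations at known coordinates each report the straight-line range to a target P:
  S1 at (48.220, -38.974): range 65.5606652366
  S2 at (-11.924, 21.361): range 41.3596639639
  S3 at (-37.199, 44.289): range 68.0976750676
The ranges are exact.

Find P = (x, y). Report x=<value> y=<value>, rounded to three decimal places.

eq1: (x − 48.220)² + (y + 38.974)² = 65.5606652366²
eq2: (x + 11.924)² + (y − 21.361)² = 41.3596639639²
eq3: (x + 37.199)² + (y − 44.289)² = 68.0976750676²
eq1−eq2, eq1−eq3 (x²,y² cancel):
  -120.288·x + 120.670·y = -658.087956
  -170.838·x + 166.526·y = -837.952477
det = -120.288·166.526 − 120.670·-170.838 = 583.941972
x = (-658.087956·166.526 − 120.670·-837.952477) / 583.941972 = -14.510054
y = (-120.288·-837.952477 − -658.087956·-170.838) / 583.941972 = -19.917737

x=-14.510 y=-19.918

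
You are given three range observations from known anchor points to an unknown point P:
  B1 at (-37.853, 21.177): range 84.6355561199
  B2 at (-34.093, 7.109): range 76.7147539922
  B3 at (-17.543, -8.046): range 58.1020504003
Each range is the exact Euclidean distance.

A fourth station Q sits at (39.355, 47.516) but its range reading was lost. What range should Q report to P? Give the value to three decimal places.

eq1: (x + 37.853)² + (y − 21.177)² = 84.6355561199²
eq2: (x + 34.093)² + (y − 7.109)² = 76.7147539922²
eq3: (x + 17.543)² + (y + 8.046)² = 58.1020504003²
eq2−eq1, eq2−eq3 (x²,y² cancel):
  -7.520·x + 28.136·y = -609.579472
  33.100·x − 30.310·y = 1668.929654
det = -7.520·-30.310 − 28.136·33.100 = -703.370400
x = (-609.579472·-30.310 − 28.136·1668.929654) / -703.370400 = 40.491683
y = (-7.520·1668.929654 − -609.579472·33.100) / -703.370400 = -10.843120
|P − Q| = √((40.491683 − 39.355)² + (-10.843120 − 47.516)²) = 58.370189

58.370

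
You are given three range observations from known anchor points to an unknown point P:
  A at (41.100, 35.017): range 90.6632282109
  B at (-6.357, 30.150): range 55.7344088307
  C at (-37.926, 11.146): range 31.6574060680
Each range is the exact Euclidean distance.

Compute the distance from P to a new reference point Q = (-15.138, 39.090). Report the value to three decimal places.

60.999

eq1: (x − 41.100)² + (y − 35.017)² = 90.6632282109²
eq2: (x + 6.357)² + (y − 30.150)² = 55.7344088307²
eq3: (x + 37.926)² + (y − 11.146)² = 31.6574060680²
eq2−eq1, eq2−eq3 (x²,y² cancel):
  94.914·x + 9.734·y = -3147.530282
  -63.138·x − 38.008·y = 2717.313812
det = 94.914·-38.008 − 9.734·-63.138 = -2992.906020
x = (-3147.530282·-38.008 − 9.734·2717.313812) / -2992.906020 = -31.133954
y = (94.914·2717.313812 − -3147.530282·-63.138) / -2992.906020 = -19.774211
|P − Q| = √((-31.133954 − -15.138)² + (-19.774211 − 39.090)²) = 60.998901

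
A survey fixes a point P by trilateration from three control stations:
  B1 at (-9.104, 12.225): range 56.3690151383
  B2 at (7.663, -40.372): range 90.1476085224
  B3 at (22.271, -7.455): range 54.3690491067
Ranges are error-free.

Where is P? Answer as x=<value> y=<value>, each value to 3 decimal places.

eq1: (x + 9.104)² + (y − 12.225)² = 56.3690151383²
eq2: (x − 7.663)² + (y + 40.372)² = 90.1476085224²
eq3: (x − 22.271)² + (y + 7.455)² = 54.3690491067²
eq1−eq2, eq1−eq3 (x²,y² cancel):
  33.534·x − 105.194·y = -3492.838943
  62.750·x − 39.360·y = 540.713392
det = 33.534·-39.360 − -105.194·62.750 = 5281.025260
x = (-3492.838943·-39.360 − -105.194·540.713392) / 5281.025260 = 36.803071
y = (33.534·540.713392 − -3492.838943·62.750) / 5281.025260 = 44.935957

x=36.803 y=44.936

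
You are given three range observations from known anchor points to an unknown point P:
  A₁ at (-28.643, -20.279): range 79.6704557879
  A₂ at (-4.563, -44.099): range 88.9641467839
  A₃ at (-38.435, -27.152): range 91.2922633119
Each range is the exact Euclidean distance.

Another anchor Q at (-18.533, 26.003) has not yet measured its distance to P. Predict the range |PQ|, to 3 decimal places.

eq1: (x + 28.643)² + (y + 20.279)² = 79.6704557879²
eq2: (x + 4.563)² + (y + 44.099)² = 88.9641467839²
eq3: (x + 38.435)² + (y + 27.152)² = 91.2922633119²
eq3−eq2, eq3−eq1 (x²,y² cancel):
  67.744·x − 33.894·y = 170.720369
  19.584·x + 13.746·y = 1004.074776
det = 67.744·13.746 − -33.894·19.584 = 1594.989120
x = (170.720369·13.746 − -33.894·1004.074776) / 1594.989120 = 22.808201
y = (67.744·1004.074776 − 170.720369·19.584) / 1594.989120 = 40.549903
|P − Q| = √((22.808201 − -18.533)² + (40.549903 − 26.003)²) = 43.825875

43.826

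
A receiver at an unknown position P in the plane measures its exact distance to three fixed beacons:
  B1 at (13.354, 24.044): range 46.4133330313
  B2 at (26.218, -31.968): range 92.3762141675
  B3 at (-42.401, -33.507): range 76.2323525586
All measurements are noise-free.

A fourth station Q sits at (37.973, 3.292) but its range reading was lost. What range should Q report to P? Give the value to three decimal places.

77.692

eq1: (x − 13.354)² + (y − 24.044)² = 46.4133330313²
eq2: (x − 26.218)² + (y + 31.968)² = 92.3762141675²
eq3: (x + 42.401)² + (y + 33.507)² = 76.2323525586²
eq2−eq1, eq2−eq3 (x²,y² cancel):
  -25.728·x + 112.024·y = 5426.274165
  -137.238·x − 3.078·y = 3933.220669
det = -25.728·-3.078 − 112.024·-137.238 = 15453.140496
x = (5426.274165·-3.078 − 112.024·3933.220669) / 15453.140496 = -29.593802
y = (-25.728·3933.220669 − 5426.274165·-137.238) / 15453.140496 = 41.641834
|P − Q| = √((-29.593802 − 37.973)² + (41.641834 − 3.292)²) = 77.691586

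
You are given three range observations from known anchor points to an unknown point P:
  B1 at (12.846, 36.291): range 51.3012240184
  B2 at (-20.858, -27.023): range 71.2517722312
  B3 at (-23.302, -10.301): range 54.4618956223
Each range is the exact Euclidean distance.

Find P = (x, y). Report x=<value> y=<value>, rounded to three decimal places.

eq1: (x − 12.846)² + (y − 36.291)² = 51.3012240184²
eq2: (x + 20.858)² + (y + 27.023)² = 71.2517722312²
eq3: (x + 23.302)² + (y + 10.301)² = 54.4618956223²
eq1−eq3, eq1−eq2 (x²,y² cancel):
  -72.296·x − 93.184·y = -1167.245081
  -67.408·x − 126.628·y = -2761.757164
det = -72.296·-126.628 − -93.184·-67.408 = 2873.350816
x = (-1167.245081·-126.628 − -93.184·-2761.757164) / 2873.350816 = -38.124711
y = (-72.296·-2761.757164 − -1167.245081·-67.408) / 2873.350816 = 42.104966

x=-38.125 y=42.105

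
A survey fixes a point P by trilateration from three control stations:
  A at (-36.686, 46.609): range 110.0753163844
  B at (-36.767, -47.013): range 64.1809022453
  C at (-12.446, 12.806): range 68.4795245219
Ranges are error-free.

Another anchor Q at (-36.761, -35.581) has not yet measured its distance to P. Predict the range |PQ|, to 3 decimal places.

eq1: (x + 36.686)² + (y − 46.609)² = 110.0753163844²
eq2: (x + 36.767)² + (y + 47.013)² = 64.1809022453²
eq3: (x + 12.446)² + (y − 12.806)² = 68.4795245219²
eq3−eq2, eq3−eq1 (x²,y² cancel):
  -48.642·x − 119.638·y = 3813.394972
  -48.480·x + 67.606·y = -4227.765073
det = -48.642·67.606 − -119.638·-48.480 = -9088.541292
x = (3813.394972·67.606 − -119.638·-4227.765073) / -9088.541292 = 27.286334
y = (-48.642·-4227.765073 − 3813.394972·-48.480) / -9088.541292 = -42.968429
|P − Q| = √((27.286334 − -36.761)² + (-42.968429 − -35.581)²) = 64.471972

64.472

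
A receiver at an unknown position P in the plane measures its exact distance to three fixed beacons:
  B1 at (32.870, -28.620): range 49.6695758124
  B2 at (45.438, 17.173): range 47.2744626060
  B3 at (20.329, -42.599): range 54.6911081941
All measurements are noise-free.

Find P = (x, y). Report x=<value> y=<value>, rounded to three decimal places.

eq1: (x − 32.870)² + (y + 28.620)² = 49.6695758124²
eq2: (x − 45.438)² + (y − 17.173)² = 47.2744626060²
eq3: (x − 20.329)² + (y + 42.599)² = 54.6911081941²
eq2−eq1, eq2−eq3 (x²,y² cancel):
  -25.136·x − 91.586·y = -692.174420
  -50.218·x − 119.544·y = -887.823232
det = -25.136·-119.544 − -91.586·-50.218 = -1594.407764
x = (-692.174420·-119.544 − -91.586·-887.823232) / -1594.407764 = -0.898842
y = (-25.136·-887.823232 − -692.174420·-50.218) / -1594.407764 = 7.804334

x=-0.899 y=7.804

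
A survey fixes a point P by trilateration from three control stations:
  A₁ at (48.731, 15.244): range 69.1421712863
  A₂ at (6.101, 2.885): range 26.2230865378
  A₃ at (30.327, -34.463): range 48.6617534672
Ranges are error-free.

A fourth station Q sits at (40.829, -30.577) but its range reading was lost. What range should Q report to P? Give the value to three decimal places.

57.127

eq1: (x − 48.731)² + (y − 15.244)² = 69.1421712863²
eq2: (x − 6.101)² + (y − 2.885)² = 26.2230865378²
eq3: (x − 30.327)² + (y + 34.463)² = 48.6617534672²
eq3−eq1, eq3−eq2 (x²,y² cancel):
  36.808·x + 99.414·y = -1913.009001
  -48.452·x + 74.696·y = -381.563889
det = 36.808·74.696 − 99.414·-48.452 = 7566.217496
x = (-1913.009001·74.696 − 99.414·-381.563889) / 7566.217496 = -13.872365
y = (36.808·-381.563889 − -1913.009001·-48.452) / 7566.217496 = -14.106615
|P − Q| = √((-13.872365 − 40.829)² + (-14.106615 − -30.577)²) = 57.127164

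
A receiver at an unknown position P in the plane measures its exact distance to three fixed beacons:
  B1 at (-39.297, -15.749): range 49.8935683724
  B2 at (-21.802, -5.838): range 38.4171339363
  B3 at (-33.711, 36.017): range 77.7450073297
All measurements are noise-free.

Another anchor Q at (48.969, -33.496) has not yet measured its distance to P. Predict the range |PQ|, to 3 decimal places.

eq1: (x + 39.297)² + (y + 15.749)² = 49.8935683724²
eq2: (x + 21.802)² + (y + 5.838)² = 38.4171339363²
eq3: (x + 33.711)² + (y − 36.017)² = 77.7450073297²
eq3−eq1, eq3−eq2 (x²,y² cancel):
  -11.172·x − 103.532·y = 2913.547400
  23.818·x − 83.710·y = 2644.163623
det = -11.172·-83.710 − -103.532·23.818 = 3401.133296
x = (2913.547400·-83.710 − -103.532·2644.163623) / 3401.133296 = 8.780160
y = (-11.172·2644.163623 − 2913.547400·23.818) / 3401.133296 = -29.088971
|P − Q| = √((8.780160 − 48.969)² + (-29.088971 − -33.496)²) = 40.429751

40.430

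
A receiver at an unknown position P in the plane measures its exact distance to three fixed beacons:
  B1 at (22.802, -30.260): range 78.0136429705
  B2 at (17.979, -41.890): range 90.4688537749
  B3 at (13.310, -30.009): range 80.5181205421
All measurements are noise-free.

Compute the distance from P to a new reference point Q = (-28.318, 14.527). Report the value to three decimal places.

75.943

eq1: (x − 22.802)² + (y + 30.260)² = 78.0136429705²
eq2: (x − 17.979)² + (y + 41.890)² = 90.4688537749²
eq3: (x − 13.310)² + (y + 30.009)² = 80.5181205421²
eq1−eq2, eq1−eq3 (x²,y² cancel):
  -9.646·x − 23.260·y = -1456.067277
  -18.984·x + 0.502·y = -754.941869
det = -9.646·0.502 − -23.260·-18.984 = -446.410132
x = (-1456.067277·0.502 − -23.260·-754.941869) / -446.410132 = 40.973294
y = (-9.646·-754.941869 − -1456.067277·-18.984) / -446.410132 = 45.607862
|P − Q| = √((40.973294 − -28.318)² + (45.607862 − 14.527)²) = 75.942764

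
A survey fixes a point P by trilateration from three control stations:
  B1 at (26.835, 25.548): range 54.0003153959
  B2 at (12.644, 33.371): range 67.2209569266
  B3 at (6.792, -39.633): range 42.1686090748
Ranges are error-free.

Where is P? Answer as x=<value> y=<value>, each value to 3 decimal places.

x=46.277 y=-24.831

eq1: (x − 26.835)² + (y − 25.548)² = 54.0003153959²
eq2: (x − 12.644)² + (y − 33.371)² = 67.2209569266²
eq3: (x − 6.792)² + (y + 39.633)² = 42.1686090748²
eq2−eq3, eq2−eq1 (x²,y² cancel):
  -11.704·x − 146.008·y = 3083.877035
  28.382·x − 15.646·y = 1701.946139
det = -11.704·-15.646 − -146.008·28.382 = 4327.119840
x = (3083.877035·-15.646 − -146.008·1701.946139) / 4327.119840 = 46.277297
y = (-11.704·1701.946139 − 3083.877035·28.382) / 4327.119840 = -24.830876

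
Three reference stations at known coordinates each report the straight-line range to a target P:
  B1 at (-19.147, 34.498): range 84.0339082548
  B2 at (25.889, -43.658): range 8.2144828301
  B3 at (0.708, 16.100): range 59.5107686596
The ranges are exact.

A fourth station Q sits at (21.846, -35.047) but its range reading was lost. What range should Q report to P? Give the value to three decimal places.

eq1: (x + 19.147)² + (y − 34.498)² = 84.0339082548²
eq2: (x − 25.889)² + (y + 43.658)² = 8.2144828301²
eq3: (x − 0.708)² + (y − 16.100)² = 59.5107686596²
eq1−eq3, eq1−eq2 (x²,y² cancel):
  39.710·x − 36.796·y = 2223.157801
  90.072·x − 156.312·y = 8013.761680
det = 39.710·-156.312 − -36.796·90.072 = -2892.860208
x = (2223.157801·-156.312 − -36.796·8013.761680) / -2892.860208 = 18.193713
y = (39.710·8013.761680 − 2223.157801·90.072) / -2892.860208 = -40.783930
|P − Q| = √((18.193713 − 21.846)² + (-40.783930 − -35.047)²) = 6.800850

6.801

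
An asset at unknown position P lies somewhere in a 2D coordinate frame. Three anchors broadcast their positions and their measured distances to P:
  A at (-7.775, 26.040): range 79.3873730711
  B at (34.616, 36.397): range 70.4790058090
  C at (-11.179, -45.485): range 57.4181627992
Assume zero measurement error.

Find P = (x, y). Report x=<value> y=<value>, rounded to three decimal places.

eq1: (x + 7.775)² + (y − 26.040)² = 79.3873730711²
eq2: (x − 34.616)² + (y − 36.397)² = 70.4790058090²
eq3: (x + 11.179)² + (y + 45.485)² = 57.4181627992²
eq3−eq1, eq3−eq2 (x²,y² cancel):
  6.808·x + 143.050·y = -4460.832625
  91.590·x + 163.764·y = -1341.291042
det = 6.808·163.764 − 143.050·91.590 = -11987.044188
x = (-4460.832625·163.764 − 143.050·-1341.291042) / -11987.044188 = 44.936191
y = (6.808·-1341.291042 − -4460.832625·91.590) / -11987.044188 = -33.322322

x=44.936 y=-33.322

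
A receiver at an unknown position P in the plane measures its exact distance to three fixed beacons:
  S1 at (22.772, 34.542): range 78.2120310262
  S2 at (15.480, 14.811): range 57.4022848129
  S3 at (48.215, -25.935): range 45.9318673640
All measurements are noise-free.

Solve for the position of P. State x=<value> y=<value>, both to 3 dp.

x=5.050 y=-41.636

eq1: (x − 22.772)² + (y − 34.542)² = 78.2120310262²
eq2: (x − 15.480)² + (y − 14.811)² = 57.4022848129²
eq3: (x − 48.215)² + (y + 25.935)² = 45.9318673640²
eq2−eq3, eq2−eq1 (x²,y² cancel):
  65.470·x − 81.492·y = 3723.600191
  14.584·x + 39.462·y = -1569.381869
det = 65.470·39.462 − -81.492·14.584 = 3772.056468
x = (3723.600191·39.462 − -81.492·-1569.381869) / 3772.056468 = 5.049936
y = (65.470·-1569.381869 − 3723.600191·14.584) / 3772.056468 = -41.635754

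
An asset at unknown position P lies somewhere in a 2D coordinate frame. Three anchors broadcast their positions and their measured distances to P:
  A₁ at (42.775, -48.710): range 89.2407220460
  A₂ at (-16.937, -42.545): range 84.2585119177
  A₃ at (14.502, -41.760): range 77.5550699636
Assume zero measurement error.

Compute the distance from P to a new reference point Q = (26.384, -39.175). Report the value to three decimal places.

eq1: (x − 42.775)² + (y + 48.710)² = 89.2407220460²
eq2: (x + 16.937)² + (y + 42.545)² = 84.2585119177²
eq3: (x − 14.502)² + (y + 41.760)² = 77.5550699636²
eq1−eq2, eq1−eq3 (x²,y² cancel):
  -119.424·x + 12.330·y = -1241.016090
  -56.546·x + 13.900·y = -299.041527
det = -119.424·13.900 − 12.330·-56.546 = -962.781420
x = (-1241.016090·13.900 − 12.330·-299.041527) / -962.781420 = 14.087249
y = (-119.424·-299.041527 − -1241.016090·-56.546) / -962.781420 = 35.793961
|P − Q| = √((14.087249 − 26.384)² + (35.793961 − -39.175)²) = 75.970752

75.971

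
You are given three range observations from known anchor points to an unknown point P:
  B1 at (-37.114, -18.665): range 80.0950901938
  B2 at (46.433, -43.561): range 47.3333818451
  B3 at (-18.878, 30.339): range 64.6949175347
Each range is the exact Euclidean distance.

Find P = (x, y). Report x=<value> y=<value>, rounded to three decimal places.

x=39.905 y=3.320

eq1: (x + 37.114)² + (y + 18.665)² = 80.0950901938²
eq2: (x − 46.433)² + (y + 43.561)² = 47.3333818451²
eq3: (x + 18.878)² + (y − 30.339)² = 64.6949175347²
eq2−eq1, eq2−eq3 (x²,y² cancel):
  -167.094·x + 49.792·y = -6502.527425
  -130.622·x + 147.800·y = -4721.733723
det = -167.094·147.800 − 49.792·-130.622 = -18192.562576
x = (-6502.527425·147.800 − 49.792·-4721.733723) / -18192.562576 = 39.904713
y = (-167.094·-4721.733723 − -6502.527425·-130.622) / -18192.562576 = 3.320025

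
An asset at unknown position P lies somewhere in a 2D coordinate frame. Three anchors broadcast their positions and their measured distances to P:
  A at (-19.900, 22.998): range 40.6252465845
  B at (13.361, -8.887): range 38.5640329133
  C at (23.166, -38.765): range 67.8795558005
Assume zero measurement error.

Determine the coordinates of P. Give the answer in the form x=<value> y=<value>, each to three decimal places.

x=20.272 y=29.053

eq1: (x + 19.900)² + (y − 22.998)² = 40.6252465845²
eq2: (x − 13.361)² + (y + 8.887)² = 38.5640329133²
eq3: (x − 23.166)² + (y + 38.765)² = 67.8795558005²
eq1−eq2, eq1−eq3 (x²,y² cancel):
  66.522·x − 63.770·y = -504.196888
  86.132·x − 123.526·y = -1842.752659
det = 66.522·-123.526 − -63.770·86.132 = -2724.558932
x = (-504.196888·-123.526 − -63.770·-1842.752659) / -2724.558932 = 20.271506
y = (66.522·-1842.752659 − -504.196888·86.132) / -2724.558932 = 29.052815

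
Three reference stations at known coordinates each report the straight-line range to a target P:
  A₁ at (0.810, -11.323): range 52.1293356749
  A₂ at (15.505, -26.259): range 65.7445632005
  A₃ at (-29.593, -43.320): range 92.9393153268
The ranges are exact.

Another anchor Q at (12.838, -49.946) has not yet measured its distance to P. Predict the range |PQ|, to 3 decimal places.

eq1: (x − 0.810)² + (y + 11.323)² = 52.1293356749²
eq2: (x − 15.505)² + (y + 26.259)² = 65.7445632005²
eq3: (x + 29.593)² + (y + 43.320)² = 92.9393153268²
eq2−eq1, eq2−eq3 (x²,y² cancel):
  -29.390·x + 29.872·y = 803.806276
  -90.196·x − 34.122·y = -2492.940800
det = -29.390·-34.122 − 29.872·-90.196 = 3697.180492
x = (803.806276·-34.122 − 29.872·-2492.940800) / 3697.180492 = 12.723655
y = (-29.390·-2492.940800 − 803.806276·-90.196) / 3697.180492 = 39.426704
|P − Q| = √((12.723655 − 12.838)² + (39.426704 − -49.946)²) = 89.372777

89.373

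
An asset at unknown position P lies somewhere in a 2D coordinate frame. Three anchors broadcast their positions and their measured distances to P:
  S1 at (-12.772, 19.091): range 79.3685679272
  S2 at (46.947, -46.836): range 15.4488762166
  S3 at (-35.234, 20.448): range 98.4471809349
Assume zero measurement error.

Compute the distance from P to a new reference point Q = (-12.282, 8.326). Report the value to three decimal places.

72.576

eq1: (x + 12.772)² + (y − 19.091)² = 79.3685679272²
eq2: (x − 46.947)² + (y + 46.836)² = 15.4488762166²
eq3: (x + 35.234)² + (y − 20.448)² = 98.4471809349²
eq1−eq2, eq1−eq3 (x²,y² cancel):
  119.438·x − 131.854·y = 9930.743238
  -44.924·x + 2.714·y = -2260.512664
det = 119.438·2.714 − -131.854·-44.924 = -5599.254364
x = (9930.743238·2.714 − -131.854·-2260.512664) / -5599.254364 = 48.418161
y = (119.438·-2260.512664 − 9930.743238·-44.924) / -5599.254364 = -31.457331
|P − Q| = √((48.418161 − -12.282)² + (-31.457331 − 8.326)²) = 72.575636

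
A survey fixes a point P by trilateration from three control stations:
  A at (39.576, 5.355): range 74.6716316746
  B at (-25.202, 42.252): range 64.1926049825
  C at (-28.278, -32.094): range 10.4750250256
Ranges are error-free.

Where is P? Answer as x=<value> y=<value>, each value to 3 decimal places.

x=-29.998 y=-21.761

eq1: (x − 39.576)² + (y − 5.355)² = 74.6716316746²
eq2: (x + 25.202)² + (y − 42.252)² = 64.1926049825²
eq3: (x + 28.278)² + (y + 32.094)² = 10.4750250256²
eq3−eq2, eq3−eq1 (x²,y² cancel):
  6.152·x + 148.692·y = -3420.262197
  135.708·x + 74.898·y = -5700.860747
det = 6.152·74.898 − 148.692·135.708 = -19717.921440
x = (-3420.262197·74.898 − 148.692·-5700.860747) / -19717.921440 = -29.998171
y = (6.152·-5700.860747 − -3420.262197·135.708) / -19717.921440 = -21.761180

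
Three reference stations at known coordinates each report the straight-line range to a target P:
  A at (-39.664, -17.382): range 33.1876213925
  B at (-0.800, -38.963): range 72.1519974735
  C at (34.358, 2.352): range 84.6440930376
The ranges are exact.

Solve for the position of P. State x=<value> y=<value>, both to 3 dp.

eq1: (x + 39.664)² + (y + 17.382)² = 33.1876213925²
eq2: (x + 0.800)² + (y + 38.963)² = 72.1519974735²
eq3: (x − 34.358)² + (y − 2.352)² = 84.6440930376²
eq1−eq3, eq1−eq2 (x²,y² cancel):
  148.044·x + 39.468·y = -6752.567024
  77.728·x − 43.162·y = -4461.103977
det = 148.044·-43.162 − 39.468·77.728 = -9457.643832
x = (-6752.567024·-43.162 − 39.468·-4461.103977) / -9457.643832 = -49.433575
y = (148.044·-4461.103977 − -6752.567024·77.728) / -9457.643832 = 14.335087

x=-49.434 y=14.335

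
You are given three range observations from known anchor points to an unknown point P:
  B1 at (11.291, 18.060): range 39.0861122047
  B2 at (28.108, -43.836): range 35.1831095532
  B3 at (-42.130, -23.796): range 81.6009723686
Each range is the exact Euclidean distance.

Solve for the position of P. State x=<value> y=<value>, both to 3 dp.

eq1: (x − 11.291)² + (y − 18.060)² = 39.0861122047²
eq2: (x − 28.108)² + (y + 43.836)² = 35.1831095532²
eq3: (x + 42.130)² + (y + 23.796)² = 81.6009723686²
eq1−eq3, eq1−eq2 (x²,y² cancel):
  -106.842·x − 83.712·y = -3243.458289
  33.634·x − 123.792·y = 2547.877248
det = -106.842·-123.792 − -83.712·33.634 = 16041.754272
x = (-3243.458289·-123.792 − -83.712·2547.877248) / 16041.754272 = 38.325116
y = (-106.842·2547.877248 − -3243.458289·33.634) / 16041.754272 = -10.169076

x=38.325 y=-10.169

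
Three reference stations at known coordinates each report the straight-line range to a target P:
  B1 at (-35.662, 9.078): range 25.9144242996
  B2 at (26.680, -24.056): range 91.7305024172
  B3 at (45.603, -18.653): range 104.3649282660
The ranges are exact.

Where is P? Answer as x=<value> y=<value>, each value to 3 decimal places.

eq1: (x + 35.662)² + (y − 9.078)² = 25.9144242996²
eq2: (x − 26.680)² + (y + 24.056)² = 91.7305024172²
eq3: (x − 45.603)² + (y + 18.653)² = 104.3649282660²
eq2−eq1, eq2−eq3 (x²,y² cancel):
  -124.684·x + 66.268·y = 7806.602479
  37.846·x + 10.806·y = -1340.498696
det = -124.684·10.806 − 66.268·37.846 = -3855.314032
x = (7806.602479·10.806 − 66.268·-1340.498696) / -3855.314032 = -44.922492
y = (-124.684·-1340.498696 − 7806.602479·37.846) / -3855.314032 = 33.281319

x=-44.922 y=33.281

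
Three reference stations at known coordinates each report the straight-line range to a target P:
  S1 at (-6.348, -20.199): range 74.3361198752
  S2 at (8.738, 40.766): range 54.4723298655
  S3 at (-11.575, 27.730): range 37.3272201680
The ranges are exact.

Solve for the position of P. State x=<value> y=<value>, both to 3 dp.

x=-45.694 y=42.871

eq1: (x + 6.348)² + (y + 20.199)² = 74.3361198752²
eq2: (x − 8.738)² + (y − 40.766)² = 54.4723298655²
eq3: (x + 11.575)² + (y − 27.730)² = 37.3272201680²
eq2−eq1, eq2−eq3 (x²,y² cancel):
  -30.172·x − 121.930·y = -3848.546692
  -40.626·x − 26.072·y = 738.627481
det = -30.172·-26.072 − -121.930·-40.626 = -4166.883796
x = (-3848.546692·-26.072 − -121.930·738.627481) / -4166.883796 = -45.693657
y = (-30.172·738.627481 − -3848.546692·-40.626) / -4166.883796 = 42.870628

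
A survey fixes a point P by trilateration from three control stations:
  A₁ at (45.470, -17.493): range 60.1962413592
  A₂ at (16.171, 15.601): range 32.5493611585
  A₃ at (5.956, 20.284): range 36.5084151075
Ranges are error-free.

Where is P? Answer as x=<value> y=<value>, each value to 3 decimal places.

eq1: (x − 45.470)² + (y + 17.493)² = 60.1962413592²
eq2: (x − 16.171)² + (y − 15.601)² = 32.5493611585²
eq3: (x − 5.956)² + (y − 20.284)² = 36.5084151075²
eq1−eq3, eq1−eq2 (x²,y² cancel):
  -79.028·x + 75.554·y = 364.111743
  -58.598·x + 66.188·y = 695.493055
det = -79.028·66.188 − 75.554·-58.598 = -803.391972
x = (364.111743·66.188 − 75.554·695.493055) / -803.391972 = 35.409184
y = (-79.028·695.493055 − 364.111743·-58.598) / -803.391972 = 41.856536

x=35.409 y=41.857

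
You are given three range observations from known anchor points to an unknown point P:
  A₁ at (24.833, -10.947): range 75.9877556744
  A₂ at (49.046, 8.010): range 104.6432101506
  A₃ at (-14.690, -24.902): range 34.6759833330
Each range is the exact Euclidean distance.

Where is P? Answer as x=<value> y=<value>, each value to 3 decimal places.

eq1: (x − 24.833)² + (y + 10.947)² = 75.9877556744²
eq2: (x − 49.046)² + (y − 8.010)² = 104.6432101506²
eq3: (x + 14.690)² + (y + 24.902)² = 34.6759833330²
eq2−eq3, eq2−eq1 (x²,y² cancel):
  -127.472·x − 65.824·y = 8114.013099
  -48.426·x − 37.914·y = 3442.906900
det = -127.472·-37.914 − -65.824·-48.426 = 1645.380384
x = (8114.013099·-37.914 − -65.824·3442.906900) / 1645.380384 = -49.234080
y = (-127.472·3442.906900 − 8114.013099·-48.426) / 1645.380384 = -27.923652

x=-49.234 y=-27.924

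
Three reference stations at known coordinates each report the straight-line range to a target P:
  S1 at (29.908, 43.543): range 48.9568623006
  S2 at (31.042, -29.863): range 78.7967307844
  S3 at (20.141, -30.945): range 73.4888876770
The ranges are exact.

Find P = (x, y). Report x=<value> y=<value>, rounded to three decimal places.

eq1: (x − 29.908)² + (y − 43.543)² = 48.9568623006²
eq2: (x − 31.042)² + (y + 29.863)² = 78.7967307844²
eq3: (x − 20.141)² + (y + 30.945)² = 73.4888876770²
eq1−eq3, eq1−eq2 (x²,y² cancel):
  -19.534·x − 148.976·y = -4431.070653
  2.268·x − 146.812·y = -4747.227196
det = -19.534·-146.812 − -148.976·2.268 = 3205.703176
x = (-4431.070653·-146.812 − -148.976·-4747.227196) / 3205.703176 = -17.683663
y = (-19.534·-4747.227196 − -4431.070653·2.268) / 3205.703176 = 32.062234

x=-17.684 y=32.062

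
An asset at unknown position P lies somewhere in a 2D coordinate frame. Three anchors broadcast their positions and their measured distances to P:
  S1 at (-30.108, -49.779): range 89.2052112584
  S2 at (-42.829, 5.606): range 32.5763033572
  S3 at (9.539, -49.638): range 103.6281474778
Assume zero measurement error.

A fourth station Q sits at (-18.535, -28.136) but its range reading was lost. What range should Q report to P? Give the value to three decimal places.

71.540

eq1: (x + 30.108)² + (y + 49.779)² = 89.2052112584²
eq2: (x + 42.829)² + (y − 5.606)² = 32.5763033572²
eq3: (x − 9.539)² + (y + 49.638)² = 103.6281474778²
eq1−eq3, eq1−eq2 (x²,y² cancel):
  79.294·x + 0.282·y = -3610.740174
  -25.442·x + 110.770·y = 5377.664147
det = 79.294·110.770 − 0.282·-25.442 = 8790.571024
x = (-3610.740174·110.770 − 0.282·5377.664147) / 8790.571024 = -45.671457
y = (79.294·5377.664147 − -3610.740174·-25.442) / 8790.571024 = 38.058057
|P − Q| = √((-45.671457 − -18.535)² + (38.058057 − -28.136)²) = 71.540481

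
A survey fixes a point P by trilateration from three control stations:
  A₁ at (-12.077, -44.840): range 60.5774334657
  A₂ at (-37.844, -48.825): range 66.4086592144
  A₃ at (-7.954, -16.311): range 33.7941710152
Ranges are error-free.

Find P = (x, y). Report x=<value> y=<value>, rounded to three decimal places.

x=-20.184 y=15.192

eq1: (x + 12.077)² + (y + 44.840)² = 60.5774334657²
eq2: (x + 37.844)² + (y + 48.825)² = 66.4086592144²
eq3: (x + 7.954)² + (y + 16.311)² = 33.7941710152²
eq3−eq2, eq3−eq1 (x²,y² cancel):
  -59.780·x − 65.028·y = 218.670100
  -8.246·x − 57.058·y = -700.414759
det = -59.780·-57.058 − -65.028·-8.246 = 2874.706352
x = (218.670100·-57.058 − -65.028·-700.414759) / 2874.706352 = -20.184131
y = (-59.780·-700.414759 − 218.670100·-8.246) / 2874.706352 = 15.192490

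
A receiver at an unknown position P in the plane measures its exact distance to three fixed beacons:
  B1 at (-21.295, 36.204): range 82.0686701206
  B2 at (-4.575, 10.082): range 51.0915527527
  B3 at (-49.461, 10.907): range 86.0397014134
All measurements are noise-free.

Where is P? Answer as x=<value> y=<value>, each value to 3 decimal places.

eq1: (x + 21.295)² + (y − 36.204)² = 82.0686701206²
eq2: (x + 4.575)² + (y − 10.082)² = 51.0915527527²
eq3: (x + 49.461)² + (y − 10.907)² = 86.0397014134²
eq3−eq1, eq3−eq2 (x²,y² cancel):
  56.332·x + 50.594·y = -133.582925
  89.772·x − 1.650·y = 2349.707636
det = 56.332·-1.650 − 50.594·89.772 = -4634.872368
x = (-133.582925·-1.650 − 50.594·2349.707636) / -4634.872368 = 25.601718
y = (56.332·2349.707636 − -133.582925·89.772) / -4634.872368 = -31.145569

x=25.602 y=-31.146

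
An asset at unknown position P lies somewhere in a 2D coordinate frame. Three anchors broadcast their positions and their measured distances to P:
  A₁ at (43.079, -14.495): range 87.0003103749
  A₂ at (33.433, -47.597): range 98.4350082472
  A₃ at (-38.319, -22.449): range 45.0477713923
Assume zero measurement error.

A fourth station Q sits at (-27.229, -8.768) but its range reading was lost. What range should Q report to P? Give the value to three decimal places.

eq1: (x − 43.079)² + (y + 14.495)² = 87.0003103749²
eq2: (x − 33.433)² + (y + 47.597)² = 98.4350082472²
eq3: (x + 38.319)² + (y + 22.449)² = 45.0477713923²
eq1−eq2, eq1−eq3 (x²,y² cancel):
  -19.292·x − 66.204·y = -803.062211
  -162.796·x − 15.908·y = 5446.150394
det = -19.292·-15.908 − -66.204·-162.796 = -10470.849248
x = (-803.062211·-15.908 − -66.204·5446.150394) / -10470.849248 = -35.654420
y = (-19.292·5446.150394 − -803.062211·-162.796) / -10470.849248 = 22.519897
|P − Q| = √((-35.654420 − -27.229)² + (22.519897 − -8.768)²) = 32.402472

32.402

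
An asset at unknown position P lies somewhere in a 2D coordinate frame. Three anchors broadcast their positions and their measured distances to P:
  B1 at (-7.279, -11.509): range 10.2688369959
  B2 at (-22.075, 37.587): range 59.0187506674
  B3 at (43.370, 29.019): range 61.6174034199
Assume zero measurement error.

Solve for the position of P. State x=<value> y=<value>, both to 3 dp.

x=1.744 y=-16.412

eq1: (x + 7.279)² + (y + 11.509)² = 10.2688369959²
eq2: (x + 22.075)² + (y − 37.587)² = 59.0187506674²
eq3: (x − 43.370)² + (y − 29.019)² = 61.6174034199²
eq3−eq2, eq3−eq1 (x²,y² cancel):
  -130.890·x + 17.136·y = -509.479593
  -101.298·x − 81.056·y = 1153.637052
det = -130.890·-81.056 − 17.136·-101.298 = 12345.262368
x = (-509.479593·-81.056 − 17.136·1153.637052) / 12345.262368 = 1.743799
y = (-130.890·1153.637052 − -509.479593·-101.298) / 12345.262368 = -16.411868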